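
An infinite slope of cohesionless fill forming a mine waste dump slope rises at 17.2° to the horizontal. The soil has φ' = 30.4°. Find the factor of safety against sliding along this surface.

FS = 1.90

For a dry cohesionless infinite slope the factor of safety is FS = tanφ' / tanβ.
FS = tan30.4° / tan17.2° = 0.5867 / 0.3096 = 1.895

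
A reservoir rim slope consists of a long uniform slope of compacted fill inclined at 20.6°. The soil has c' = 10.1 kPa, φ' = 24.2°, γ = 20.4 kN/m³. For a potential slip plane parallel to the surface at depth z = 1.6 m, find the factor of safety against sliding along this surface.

For an infinite slope with a slip plane parallel to the surface (no pore pressure): FS = [c' + γz cos²β tanφ'] / [γz sinβ cosβ].
γz = 20.4·1.6 = 32.64 kN/m²
Numerator = 10.1 + 32.64·cos²20.6°·tan24.2° = 10.1 + 32.64·0.8762·0.4494 = 22.953 kPa
Denominator = 32.64·sin20.6°·cos20.6° = 32.64·0.3518·0.9361 = 10.750 kPa
FS = 22.953 / 10.750 = 2.135

FS = 2.14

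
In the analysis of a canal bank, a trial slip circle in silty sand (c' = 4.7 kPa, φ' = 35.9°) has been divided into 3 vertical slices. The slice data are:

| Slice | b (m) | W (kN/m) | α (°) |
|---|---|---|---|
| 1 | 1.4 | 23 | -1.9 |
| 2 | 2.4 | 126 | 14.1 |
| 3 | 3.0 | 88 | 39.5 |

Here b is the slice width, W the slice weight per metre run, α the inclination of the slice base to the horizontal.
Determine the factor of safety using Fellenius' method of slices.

FS = 2.22

Ordinary method of slices: FS = Σ[c'·Δl_i + (W_i cosα_i)·tanφ'] / Σ W_i sinα_i, with Δl_i = b_i / cosα_i.
Slice 1: Δl = 1.4/cos(-1.9°) = 1.401 m; N'_1 = 23·cos(-1.9°) = 23.0; c'Δl = 6.58; W sinα = -0.8
Slice 2: Δl = 2.4/cos14.1° = 2.475 m; N'_2 = 126·cos14.1° = 122.2; c'Δl = 11.63; W sinα = 30.7
Slice 3: Δl = 3.0/cos39.5° = 3.888 m; N'_3 = 88·cos39.5° = 67.9; c'Δl = 18.27; W sinα = 56.0
Σc'Δl = 36.5 kN/m; ΣN' = 213.1 kN/m; ΣW sinα = 85.9 kN/m
Resisting = 36.5 + 213.1·tan35.9° = 36.5 + 154.3 = 190.7 kN/m
FS = 190.7 / 85.9 = 2.220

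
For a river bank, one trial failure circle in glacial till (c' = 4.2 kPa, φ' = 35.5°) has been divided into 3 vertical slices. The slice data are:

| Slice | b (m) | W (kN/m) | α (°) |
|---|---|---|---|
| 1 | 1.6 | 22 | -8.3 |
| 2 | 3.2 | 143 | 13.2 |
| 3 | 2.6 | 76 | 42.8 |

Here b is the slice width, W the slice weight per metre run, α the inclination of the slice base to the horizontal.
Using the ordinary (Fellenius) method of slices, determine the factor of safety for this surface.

FS = 2.34

Ordinary method of slices: FS = Σ[c'·Δl_i + (W_i cosα_i)·tanφ'] / Σ W_i sinα_i, with Δl_i = b_i / cosα_i.
Slice 1: Δl = 1.6/cos(-8.3°) = 1.617 m; N'_1 = 22·cos(-8.3°) = 21.8; c'Δl = 6.79; W sinα = -3.2
Slice 2: Δl = 3.2/cos13.2° = 3.287 m; N'_2 = 143·cos13.2° = 139.2; c'Δl = 13.80; W sinα = 32.7
Slice 3: Δl = 2.6/cos42.8° = 3.544 m; N'_3 = 76·cos42.8° = 55.8; c'Δl = 14.88; W sinα = 51.6
Σc'Δl = 35.5 kN/m; ΣN' = 216.8 kN/m; ΣW sinα = 81.1 kN/m
Resisting = 35.5 + 216.8·tan35.5° = 35.5 + 154.6 = 190.1 kN/m
FS = 190.1 / 81.1 = 2.343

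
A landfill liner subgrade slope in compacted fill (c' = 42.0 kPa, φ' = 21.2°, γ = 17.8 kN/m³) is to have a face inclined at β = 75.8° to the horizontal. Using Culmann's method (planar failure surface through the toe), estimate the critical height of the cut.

Culmann's analysis gives the critical failure plane at α_cr = (β + φ')/2 = (75.8 + 21.2)/2 = 48.5°, and the critical height
H_c = (4c'/γ) · sinβ cosφ' / [1 − cos(β − φ')]
    = (4·42.0/17.8) · sin75.8°·cos21.2° / [1 − cos(54.6°)]
    = 9.438 · 0.9694·0.9323 / [1 − 0.5793]
    = 9.438 · 0.9038 / 0.4207
    = 20.28 m

H_c = 20.28 m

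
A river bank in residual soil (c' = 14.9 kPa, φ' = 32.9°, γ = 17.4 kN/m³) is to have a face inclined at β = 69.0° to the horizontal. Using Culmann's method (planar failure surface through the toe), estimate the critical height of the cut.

H_c = 13.98 m

Culmann's analysis gives the critical failure plane at α_cr = (β + φ')/2 = (69.0 + 32.9)/2 = 51.0°, and the critical height
H_c = (4c'/γ) · sinβ cosφ' / [1 − cos(β − φ')]
    = (4·14.9/17.4) · sin69.0°·cos32.9° / [1 − cos(36.1°)]
    = 3.425 · 0.9336·0.8396 / [1 − 0.8080]
    = 3.425 · 0.7839 / 0.1920
    = 13.98 m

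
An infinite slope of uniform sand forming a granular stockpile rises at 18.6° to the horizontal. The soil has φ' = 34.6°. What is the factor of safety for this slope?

For a dry cohesionless infinite slope the factor of safety is FS = tanφ' / tanβ.
FS = tan34.6° / tan18.6° = 0.6899 / 0.3365 = 2.050

FS = 2.05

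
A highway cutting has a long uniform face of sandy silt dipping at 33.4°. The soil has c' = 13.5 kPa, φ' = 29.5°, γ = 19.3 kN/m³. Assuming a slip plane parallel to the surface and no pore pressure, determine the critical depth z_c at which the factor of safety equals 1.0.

z_c = 10.72 m

Setting FS = 1.00 in FS = [c' + γz cos²β tanφ'] / [γz sinβ cosβ] and solving for z:
z = c' / [γ cosβ (FS·sinβ − cosβ·tanφ')]
  = 13.5 / [19.3·cos33.4°·(1.00·sin33.4° − cos33.4°·tan29.5°)]
  = 13.5 / [19.3·0.8348·(1.00·0.5505 − 0.8348·0.5658)]
  = 13.5 / 1.2591 = 10.722 m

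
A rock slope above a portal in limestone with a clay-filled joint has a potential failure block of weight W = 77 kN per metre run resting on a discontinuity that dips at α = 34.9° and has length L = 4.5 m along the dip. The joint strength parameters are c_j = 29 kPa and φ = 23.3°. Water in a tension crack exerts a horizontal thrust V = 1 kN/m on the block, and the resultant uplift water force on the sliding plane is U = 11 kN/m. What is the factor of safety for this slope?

Resolving the block weight along and normal to the plane and applying the Mohr–Coulomb strength on the joint:
N' = W cosα − U − V sinα = 77·cos34.9° − 11 − 1·sin34.9° = 51.6 kN/m
Driving force T = W sinα + V cosα = 77·sin34.9° + 1·cos34.9° = 44.9 kN/m
Resisting force R = c_j·L + N'·tanφ = 29·4.5 + 51.6·tan23.3° = 130.5 + 22.2 = 152.7 kN/m
FS = R / T = 152.7 / 44.9 = 3.403

FS = 3.40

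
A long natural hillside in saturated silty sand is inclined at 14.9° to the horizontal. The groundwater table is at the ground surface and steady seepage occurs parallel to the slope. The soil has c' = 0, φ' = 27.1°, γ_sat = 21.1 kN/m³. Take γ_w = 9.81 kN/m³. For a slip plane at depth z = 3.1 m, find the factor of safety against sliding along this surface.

FS = 1.03

With seepage parallel to the slope and the water table at the surface, the effective normal stress on the slip plane uses the buoyant unit weight γ' = γ_sat − γ_w while the driving shear stress uses γ_sat:
FS = [c' + γ' z cos²β tanφ'] / [γ_sat z sinβ cosβ]
(For c' = 0 this reduces to FS = (γ'/γ_sat)·tanφ'/tanβ.)
γ' = 21.1 − 9.81 = 11.29 kN/m³
Numerator = 0.0 + 11.29·3.1·cos²14.9°·tan27.1° = 0.0 + 11.29·3.1·0.9339·0.5117 = 16.726 kPa
Denominator = 21.1·3.1·sin14.9°·cos14.9° = 21.1·3.1·0.2571·0.9664 = 16.254 kPa
FS = 16.726 / 16.254 = 1.029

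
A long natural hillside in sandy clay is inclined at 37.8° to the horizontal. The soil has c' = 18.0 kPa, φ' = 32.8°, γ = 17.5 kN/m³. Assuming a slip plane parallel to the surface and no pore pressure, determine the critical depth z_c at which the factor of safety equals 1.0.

z_c = 12.55 m

Setting FS = 1.00 in FS = [c' + γz cos²β tanφ'] / [γz sinβ cosβ] and solving for z:
z = c' / [γ cosβ (FS·sinβ − cosβ·tanφ')]
  = 18.0 / [17.5·cos37.8°·(1.00·sin37.8° − cos37.8°·tan32.8°)]
  = 18.0 / [17.5·0.7902·(1.00·0.6129 − 0.7902·0.6445)]
  = 18.0 / 1.4338 = 12.554 m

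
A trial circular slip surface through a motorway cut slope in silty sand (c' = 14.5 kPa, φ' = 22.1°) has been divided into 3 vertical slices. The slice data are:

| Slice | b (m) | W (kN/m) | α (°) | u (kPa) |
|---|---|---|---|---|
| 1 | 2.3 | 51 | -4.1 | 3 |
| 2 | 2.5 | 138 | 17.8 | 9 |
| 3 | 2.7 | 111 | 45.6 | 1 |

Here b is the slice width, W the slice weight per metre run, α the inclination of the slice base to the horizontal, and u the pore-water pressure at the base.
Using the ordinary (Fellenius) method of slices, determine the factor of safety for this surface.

Ordinary method of slices: FS = Σ[c'·Δl_i + (W_i cosα_i − u_i·Δl_i)·tanφ'] / Σ W_i sinα_i, with Δl_i = b_i / cosα_i.
Slice 1: Δl = 2.3/cos(-4.1°) = 2.306 m; N'_1 = 51·cos(-4.1°) − 3·2.306 = 44.0; c'Δl = 33.44; W sinα = -3.6
Slice 2: Δl = 2.5/cos17.8° = 2.626 m; N'_2 = 138·cos17.8° − 9·2.626 = 107.8; c'Δl = 38.07; W sinα = 42.2
Slice 3: Δl = 2.7/cos45.6° = 3.859 m; N'_3 = 111·cos45.6° − 1·3.859 = 73.8; c'Δl = 55.96; W sinα = 79.3
Σc'Δl = 127.5 kN/m; ΣN' = 225.5 kN/m; ΣW sinα = 117.8 kN/m
Resisting = 127.5 + 225.5·tan22.1° = 127.5 + 91.6 = 219.0 kN/m
FS = 219.0 / 117.8 = 1.859

FS = 1.86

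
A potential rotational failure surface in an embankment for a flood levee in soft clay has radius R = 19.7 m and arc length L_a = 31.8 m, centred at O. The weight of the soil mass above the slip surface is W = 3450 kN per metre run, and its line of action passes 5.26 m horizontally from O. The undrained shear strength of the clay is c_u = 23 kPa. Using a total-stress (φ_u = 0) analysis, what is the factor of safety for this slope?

Taking moments about the centre O, the resisting moment is provided by the undrained shear strength acting along the arc:
M_R = c_u·L_a·R = 23·31.80·19.7 = 14408.6 kN·m/m
M_D = W·d = 3450·5.26 = 18147.0 kN·m/m
FS = M_R / M_D = 14408.6 / 18147.0 = 0.794

FS = 0.79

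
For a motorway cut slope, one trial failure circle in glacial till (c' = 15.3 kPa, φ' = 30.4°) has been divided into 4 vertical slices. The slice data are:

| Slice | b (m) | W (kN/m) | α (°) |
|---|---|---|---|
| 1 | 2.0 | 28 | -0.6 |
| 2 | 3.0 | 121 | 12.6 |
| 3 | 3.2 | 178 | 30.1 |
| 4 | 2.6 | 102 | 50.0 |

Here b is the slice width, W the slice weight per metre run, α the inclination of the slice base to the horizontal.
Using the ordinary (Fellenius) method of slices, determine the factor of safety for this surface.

Ordinary method of slices: FS = Σ[c'·Δl_i + (W_i cosα_i)·tanφ'] / Σ W_i sinα_i, with Δl_i = b_i / cosα_i.
Slice 1: Δl = 2.0/cos(-0.6°) = 2.000 m; N'_1 = 28·cos(-0.6°) = 28.0; c'Δl = 30.60; W sinα = -0.3
Slice 2: Δl = 3.0/cos12.6° = 3.074 m; N'_2 = 121·cos12.6° = 118.1; c'Δl = 47.03; W sinα = 26.4
Slice 3: Δl = 3.2/cos30.1° = 3.699 m; N'_3 = 178·cos30.1° = 154.0; c'Δl = 56.59; W sinα = 89.3
Slice 4: Δl = 2.6/cos50.0° = 4.045 m; N'_4 = 102·cos50.0° = 65.6; c'Δl = 61.89; W sinα = 78.1
Σc'Δl = 196.1 kN/m; ΣN' = 365.6 kN/m; ΣW sinα = 193.5 kN/m
Resisting = 196.1 + 365.6·tan30.4° = 196.1 + 214.5 = 410.6 kN/m
FS = 410.6 / 193.5 = 2.122

FS = 2.12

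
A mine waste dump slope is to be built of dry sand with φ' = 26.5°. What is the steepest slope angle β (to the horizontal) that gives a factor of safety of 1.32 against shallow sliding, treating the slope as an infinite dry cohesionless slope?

For an infinite dry cohesionless slope FS = tanφ'/tanβ, so tanβ = tanφ' / FS.
tanβ = tan26.5° / 1.32 = 0.4986 / 1.32 = 0.3777
β = arctan(0.3777) = 20.69°

β = 20.7°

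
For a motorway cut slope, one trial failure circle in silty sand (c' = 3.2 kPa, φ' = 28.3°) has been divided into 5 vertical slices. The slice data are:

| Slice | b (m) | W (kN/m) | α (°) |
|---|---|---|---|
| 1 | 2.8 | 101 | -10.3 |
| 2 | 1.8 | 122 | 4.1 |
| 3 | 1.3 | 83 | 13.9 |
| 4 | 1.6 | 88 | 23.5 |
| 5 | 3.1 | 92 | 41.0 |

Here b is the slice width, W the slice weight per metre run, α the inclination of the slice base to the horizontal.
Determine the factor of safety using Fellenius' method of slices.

FS = 2.65

Ordinary method of slices: FS = Σ[c'·Δl_i + (W_i cosα_i)·tanφ'] / Σ W_i sinα_i, with Δl_i = b_i / cosα_i.
Slice 1: Δl = 2.8/cos(-10.3°) = 2.846 m; N'_1 = 101·cos(-10.3°) = 99.4; c'Δl = 9.11; W sinα = -18.1
Slice 2: Δl = 1.8/cos4.1° = 1.805 m; N'_2 = 122·cos4.1° = 121.7; c'Δl = 5.77; W sinα = 8.7
Slice 3: Δl = 1.3/cos13.9° = 1.339 m; N'_3 = 83·cos13.9° = 80.6; c'Δl = 4.29; W sinα = 19.9
Slice 4: Δl = 1.6/cos23.5° = 1.745 m; N'_4 = 88·cos23.5° = 80.7; c'Δl = 5.58; W sinα = 35.1
Slice 5: Δl = 3.1/cos41.0° = 4.108 m; N'_5 = 92·cos41.0° = 69.4; c'Δl = 13.14; W sinα = 60.4
Σc'Δl = 37.9 kN/m; ΣN' = 451.8 kN/m; ΣW sinα = 106.0 kN/m
Resisting = 37.9 + 451.8·tan28.3° = 37.9 + 243.2 = 281.1 kN/m
FS = 281.1 / 106.0 = 2.651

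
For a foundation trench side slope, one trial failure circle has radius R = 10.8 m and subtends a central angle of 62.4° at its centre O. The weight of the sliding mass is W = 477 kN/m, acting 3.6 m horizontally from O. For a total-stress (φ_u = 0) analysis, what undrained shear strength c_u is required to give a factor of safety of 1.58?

c_u = 21.4 kPa

FS = c_u·L_a·R / (W·d), so c_u = FS·W·d / (L_a·R).
Arc length L_a = R·θ = 10.8·(62.4°·π/180) = 10.8·1.0891 = 11.76 m
c_u = 1.58·477·3.6 / (11.76·10.8) = 2713.2 / 127.03 = 21.36 kPa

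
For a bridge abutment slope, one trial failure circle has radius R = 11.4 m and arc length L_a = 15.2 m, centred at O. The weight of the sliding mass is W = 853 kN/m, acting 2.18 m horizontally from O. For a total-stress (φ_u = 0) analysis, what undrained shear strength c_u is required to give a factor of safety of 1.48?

FS = c_u·L_a·R / (W·d), so c_u = FS·W·d / (L_a·R).
c_u = 1.48·853·2.18 / (15.20·11.4) = 2752.1 / 173.28 = 15.88 kPa

c_u = 15.9 kPa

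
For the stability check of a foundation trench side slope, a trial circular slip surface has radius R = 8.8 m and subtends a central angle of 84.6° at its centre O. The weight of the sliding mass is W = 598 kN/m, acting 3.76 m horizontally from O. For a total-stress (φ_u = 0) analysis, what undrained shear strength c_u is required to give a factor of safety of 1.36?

c_u = 26.7 kPa

FS = c_u·L_a·R / (W·d), so c_u = FS·W·d / (L_a·R).
Arc length L_a = R·θ = 8.8·(84.6°·π/180) = 8.8·1.4765 = 12.99 m
c_u = 1.36·598·3.76 / (12.99·8.8) = 3057.9 / 114.34 = 26.74 kPa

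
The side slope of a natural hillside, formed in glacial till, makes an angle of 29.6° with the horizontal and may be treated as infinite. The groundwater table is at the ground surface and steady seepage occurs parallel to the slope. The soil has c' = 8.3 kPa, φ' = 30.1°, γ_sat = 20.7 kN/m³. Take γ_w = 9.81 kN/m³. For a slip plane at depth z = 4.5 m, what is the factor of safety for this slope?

FS = 0.74

With seepage parallel to the slope and the water table at the surface, the effective normal stress on the slip plane uses the buoyant unit weight γ' = γ_sat − γ_w while the driving shear stress uses γ_sat:
FS = [c' + γ' z cos²β tanφ'] / [γ_sat z sinβ cosβ]
γ' = 20.7 − 9.81 = 10.89 kN/m³
Numerator = 8.3 + 10.89·4.5·cos²29.6°·tan30.1° = 8.3 + 10.89·4.5·0.7560·0.5797 = 29.776 kPa
Denominator = 20.7·4.5·sin29.6°·cos29.6° = 20.7·4.5·0.4939·0.8695 = 40.006 kPa
FS = 29.776 / 40.006 = 0.744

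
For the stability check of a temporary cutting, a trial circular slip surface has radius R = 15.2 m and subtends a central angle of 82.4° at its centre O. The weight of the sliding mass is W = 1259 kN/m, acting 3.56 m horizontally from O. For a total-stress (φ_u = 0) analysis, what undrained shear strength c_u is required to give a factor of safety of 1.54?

FS = c_u·L_a·R / (W·d), so c_u = FS·W·d / (L_a·R).
Arc length L_a = R·θ = 15.2·(82.4°·π/180) = 15.2·1.4382 = 21.86 m
c_u = 1.54·1259·3.56 / (21.86·15.2) = 6902.3 / 332.27 = 20.77 kPa

c_u = 20.8 kPa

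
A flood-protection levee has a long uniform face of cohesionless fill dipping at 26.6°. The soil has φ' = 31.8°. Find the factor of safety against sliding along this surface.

FS = 1.24

For a dry cohesionless infinite slope the factor of safety is FS = tanφ' / tanβ.
FS = tan31.8° / tan26.6° = 0.6200 / 0.5008 = 1.238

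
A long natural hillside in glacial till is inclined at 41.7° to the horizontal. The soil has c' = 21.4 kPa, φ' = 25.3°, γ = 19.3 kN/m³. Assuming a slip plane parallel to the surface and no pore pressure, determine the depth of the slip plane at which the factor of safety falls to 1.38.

Setting FS = 1.38 in FS = [c' + γz cos²β tanφ'] / [γz sinβ cosβ] and solving for z:
z = c' / [γ cosβ (FS·sinβ − cosβ·tanφ')]
  = 21.4 / [19.3·cos41.7°·(1.38·sin41.7° − cos41.7°·tan25.3°)]
  = 21.4 / [19.3·0.7466·(1.38·0.6652 − 0.7466·0.4727)]
  = 21.4 / 8.1429 = 2.628 m

z = 2.63 m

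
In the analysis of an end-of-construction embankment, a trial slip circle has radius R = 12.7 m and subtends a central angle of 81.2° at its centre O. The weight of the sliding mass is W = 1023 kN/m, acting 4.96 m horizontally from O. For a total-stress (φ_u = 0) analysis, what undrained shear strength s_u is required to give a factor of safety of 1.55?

FS = s_u·L_a·R / (W·d), so s_u = FS·W·d / (L_a·R).
Arc length L_a = R·θ = 12.7·(81.2°·π/180) = 12.7·1.4172 = 18.00 m
s_u = 1.55·1023·4.96 / (18.00·12.7) = 7864.8 / 228.58 = 34.41 kPa

s_u = 34.4 kPa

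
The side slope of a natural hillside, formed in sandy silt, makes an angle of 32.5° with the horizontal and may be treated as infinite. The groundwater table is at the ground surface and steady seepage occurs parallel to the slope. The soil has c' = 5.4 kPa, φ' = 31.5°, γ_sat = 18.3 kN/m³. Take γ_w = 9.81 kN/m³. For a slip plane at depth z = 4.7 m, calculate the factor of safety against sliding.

FS = 0.58

With seepage parallel to the slope and the water table at the surface, the effective normal stress on the slip plane uses the buoyant unit weight γ' = γ_sat − γ_w while the driving shear stress uses γ_sat:
FS = [c' + γ' z cos²β tanφ'] / [γ_sat z sinβ cosβ]
γ' = 18.3 − 9.81 = 8.49 kN/m³
Numerator = 5.4 + 8.49·4.7·cos²32.5°·tan31.5° = 5.4 + 8.49·4.7·0.7113·0.6128 = 22.793 kPa
Denominator = 18.3·4.7·sin32.5°·cos32.5° = 18.3·4.7·0.5373·0.8434 = 38.976 kPa
FS = 22.793 / 38.976 = 0.585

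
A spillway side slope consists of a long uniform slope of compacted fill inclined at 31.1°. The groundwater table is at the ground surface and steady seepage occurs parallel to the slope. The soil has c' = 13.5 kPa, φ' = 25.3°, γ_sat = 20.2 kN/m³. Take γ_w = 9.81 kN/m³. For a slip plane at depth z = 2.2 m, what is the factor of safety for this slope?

With seepage parallel to the slope and the water table at the surface, the effective normal stress on the slip plane uses the buoyant unit weight γ' = γ_sat − γ_w while the driving shear stress uses γ_sat:
FS = [c' + γ' z cos²β tanφ'] / [γ_sat z sinβ cosβ]
γ' = 20.2 − 9.81 = 10.39 kN/m³
Numerator = 13.5 + 10.39·2.2·cos²31.1°·tan25.3° = 13.5 + 10.39·2.2·0.7332·0.4727 = 21.422 kPa
Denominator = 20.2·2.2·sin31.1°·cos31.1° = 20.2·2.2·0.5165·0.8563 = 19.655 kPa
FS = 21.422 / 19.655 = 1.090

FS = 1.09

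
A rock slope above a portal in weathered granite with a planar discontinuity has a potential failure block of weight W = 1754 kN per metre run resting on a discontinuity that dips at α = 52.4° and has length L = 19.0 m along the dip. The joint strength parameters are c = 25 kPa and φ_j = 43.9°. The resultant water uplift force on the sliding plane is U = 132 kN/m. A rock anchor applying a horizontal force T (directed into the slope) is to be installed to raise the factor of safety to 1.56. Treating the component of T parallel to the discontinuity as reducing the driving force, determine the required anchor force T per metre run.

T = 461 kN/m

Resolving forces along and normal to the sliding plane, with the horizontal anchor force T adding T·sinα to the effective normal force and T·cosα acting up the plane against the driving force:
FS = [cL + (W cosα − U + T sinα) tanφ_j] / [W sinα − T cosα]
Without the anchor: N' = 938.2 kN/m, driving T_d = 1389.7 kN/m, resisting R = 25·19.0 + 938.2·tan43.9° = 1377.8 kN/m, FS = 0.99.
Setting FS = 1.56 and solving for T:
1.56·(1389.7 − T cos52.4°) = 1377.8 + T sin52.4°·tan43.9°
T·(sin52.4°·tan43.9° + 1.56·cos52.4°) = 1.56·1389.7 − 1377.8
T·(0.7923·0.9623 + 1.56·0.6101) = 2167.9 − 1377.8 = 790.0
T·1.7143 = 790.0
T = 460.9 kN/m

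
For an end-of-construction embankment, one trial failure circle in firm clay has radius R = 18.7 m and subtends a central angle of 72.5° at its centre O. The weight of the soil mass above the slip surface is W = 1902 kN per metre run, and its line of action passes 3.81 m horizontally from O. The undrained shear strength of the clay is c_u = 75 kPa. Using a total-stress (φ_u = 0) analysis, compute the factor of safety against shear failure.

Taking moments about the centre O, the resisting moment is provided by the undrained shear strength acting along the arc:
Arc length L_a = R·θ = 18.7·(72.5°·π/180) = 18.7·1.2654 = 23.66 m
M_R = c_u·L_a·R = 75·23.66·18.7 = 33186.4 kN·m/m
M_D = W·d = 1902·3.81 = 7246.6 kN·m/m
FS = M_R / M_D = 33186.4 / 7246.6 = 4.580

FS = 4.58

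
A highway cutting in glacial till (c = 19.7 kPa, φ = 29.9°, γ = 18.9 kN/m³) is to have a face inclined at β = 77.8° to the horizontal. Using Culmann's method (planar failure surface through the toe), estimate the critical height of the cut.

H_c = 10.72 m

Culmann's analysis gives the critical failure plane at α_cr = (β + φ)/2 = (77.8 + 29.9)/2 = 53.8°, and the critical height
H_c = (4c/γ) · sinβ cosφ / [1 − cos(β − φ)]
    = (4·19.7/18.9) · sin77.8°·cos29.9° / [1 − cos(47.9°)]
    = 4.169 · 0.9774·0.8669 / [1 − 0.6704]
    = 4.169 · 0.8473 / 0.3296
    = 10.72 m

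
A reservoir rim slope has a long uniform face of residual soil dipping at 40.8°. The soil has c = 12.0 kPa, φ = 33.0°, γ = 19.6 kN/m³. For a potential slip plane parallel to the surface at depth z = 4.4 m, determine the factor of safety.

For an infinite slope with a slip plane parallel to the surface (no pore pressure): FS = [c + γz cos²β tanφ] / [γz sinβ cosβ].
γz = 19.6·4.4 = 86.24 kN/m²
Numerator = 12.0 + 86.24·cos²40.8°·tan33.0° = 12.0 + 86.24·0.5730·0.6494 = 44.093 kPa
Denominator = 86.24·sin40.8°·cos40.8° = 86.24·0.6534·0.7570 = 42.657 kPa
FS = 44.093 / 42.657 = 1.034

FS = 1.03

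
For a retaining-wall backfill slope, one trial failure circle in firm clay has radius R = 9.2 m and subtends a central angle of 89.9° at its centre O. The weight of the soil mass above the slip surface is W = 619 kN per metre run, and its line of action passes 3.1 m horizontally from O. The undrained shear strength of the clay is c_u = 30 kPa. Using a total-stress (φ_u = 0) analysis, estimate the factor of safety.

FS = 2.08

Taking moments about the centre O, the resisting moment is provided by the undrained shear strength acting along the arc:
Arc length L_a = R·θ = 9.2·(89.9°·π/180) = 9.2·1.5691 = 14.44 m
M_R = c_u·L_a·R = 30·14.44·9.2 = 3984.1 kN·m/m
M_D = W·d = 619·3.1 = 1918.9 kN·m/m
FS = M_R / M_D = 3984.1 / 1918.9 = 2.076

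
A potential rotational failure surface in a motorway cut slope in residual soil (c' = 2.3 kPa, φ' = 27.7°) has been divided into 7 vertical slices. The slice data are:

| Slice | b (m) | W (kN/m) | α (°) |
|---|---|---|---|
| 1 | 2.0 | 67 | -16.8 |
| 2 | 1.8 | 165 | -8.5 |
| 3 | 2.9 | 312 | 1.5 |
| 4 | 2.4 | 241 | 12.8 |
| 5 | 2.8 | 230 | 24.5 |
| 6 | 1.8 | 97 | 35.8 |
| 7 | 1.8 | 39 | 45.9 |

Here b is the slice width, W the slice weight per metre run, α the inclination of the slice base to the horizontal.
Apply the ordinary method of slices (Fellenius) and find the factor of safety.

FS = 3.09

Ordinary method of slices: FS = Σ[c'·Δl_i + (W_i cosα_i)·tanφ'] / Σ W_i sinα_i, with Δl_i = b_i / cosα_i.
Slice 1: Δl = 2.0/cos(-16.8°) = 2.089 m; N'_1 = 67·cos(-16.8°) = 64.1; c'Δl = 4.81; W sinα = -19.4
Slice 2: Δl = 1.8/cos(-8.5°) = 1.820 m; N'_2 = 165·cos(-8.5°) = 163.2; c'Δl = 4.19; W sinα = -24.4
Slice 3: Δl = 2.9/cos1.5° = 2.901 m; N'_3 = 312·cos1.5° = 311.9; c'Δl = 6.67; W sinα = 8.2
Slice 4: Δl = 2.4/cos12.8° = 2.461 m; N'_4 = 241·cos12.8° = 235.0; c'Δl = 5.66; W sinα = 53.4
Slice 5: Δl = 2.8/cos24.5° = 3.077 m; N'_5 = 230·cos24.5° = 209.3; c'Δl = 7.08; W sinα = 95.4
Slice 6: Δl = 1.8/cos35.8° = 2.219 m; N'_6 = 97·cos35.8° = 78.7; c'Δl = 5.10; W sinα = 56.7
Slice 7: Δl = 1.8/cos45.9° = 2.587 m; N'_7 = 39·cos45.9° = 27.1; c'Δl = 5.95; W sinα = 28.0
Σc'Δl = 39.5 kN/m; ΣN' = 1089.3 kN/m; ΣW sinα = 197.9 kN/m
Resisting = 39.5 + 1089.3·tan27.7° = 39.5 + 571.9 = 611.4 kN/m
FS = 611.4 / 197.9 = 3.089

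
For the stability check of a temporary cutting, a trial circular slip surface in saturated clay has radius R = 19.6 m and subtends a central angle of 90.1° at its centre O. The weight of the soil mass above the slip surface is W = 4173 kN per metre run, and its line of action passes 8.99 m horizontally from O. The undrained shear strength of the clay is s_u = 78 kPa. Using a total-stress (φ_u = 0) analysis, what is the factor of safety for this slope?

Taking moments about the centre O, the resisting moment is provided by the undrained shear strength acting along the arc:
Arc length L_a = R·θ = 19.6·(90.1°·π/180) = 19.6·1.5725 = 30.82 m
M_R = s_u·L_a·R = 78·30.82·19.6 = 47120.4 kN·m/m
M_D = W·d = 4173·8.99 = 37515.3 kN·m/m
FS = M_R / M_D = 47120.4 / 37515.3 = 1.256

FS = 1.26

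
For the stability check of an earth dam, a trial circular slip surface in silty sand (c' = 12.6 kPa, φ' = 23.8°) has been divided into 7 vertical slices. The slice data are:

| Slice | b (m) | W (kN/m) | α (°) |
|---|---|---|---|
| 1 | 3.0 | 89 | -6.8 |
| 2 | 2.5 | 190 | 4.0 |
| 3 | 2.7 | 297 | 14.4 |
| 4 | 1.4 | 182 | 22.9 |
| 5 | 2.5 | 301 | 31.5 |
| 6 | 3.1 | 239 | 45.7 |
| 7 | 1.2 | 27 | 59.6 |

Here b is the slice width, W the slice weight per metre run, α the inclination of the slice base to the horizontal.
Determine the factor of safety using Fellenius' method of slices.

Ordinary method of slices: FS = Σ[c'·Δl_i + (W_i cosα_i)·tanφ'] / Σ W_i sinα_i, with Δl_i = b_i / cosα_i.
Slice 1: Δl = 3.0/cos(-6.8°) = 3.021 m; N'_1 = 89·cos(-6.8°) = 88.4; c'Δl = 38.07; W sinα = -10.5
Slice 2: Δl = 2.5/cos4.0° = 2.506 m; N'_2 = 190·cos4.0° = 189.5; c'Δl = 31.58; W sinα = 13.3
Slice 3: Δl = 2.7/cos14.4° = 2.788 m; N'_3 = 297·cos14.4° = 287.7; c'Δl = 35.12; W sinα = 73.9
Slice 4: Δl = 1.4/cos22.9° = 1.520 m; N'_4 = 182·cos22.9° = 167.7; c'Δl = 19.15; W sinα = 70.8
Slice 5: Δl = 2.5/cos31.5° = 2.932 m; N'_5 = 301·cos31.5° = 256.6; c'Δl = 36.94; W sinα = 157.3
Slice 6: Δl = 3.1/cos45.7° = 4.439 m; N'_6 = 239·cos45.7° = 166.9; c'Δl = 55.93; W sinα = 171.1
Slice 7: Δl = 1.2/cos59.6° = 2.371 m; N'_7 = 27·cos59.6° = 13.7; c'Δl = 29.88; W sinα = 23.3
Σc'Δl = 246.7 kN/m; ΣN' = 1170.5 kN/m; ΣW sinα = 499.0 kN/m
Resisting = 246.7 + 1170.5·tan23.8° = 246.7 + 516.2 = 762.9 kN/m
FS = 762.9 / 499.0 = 1.529

FS = 1.53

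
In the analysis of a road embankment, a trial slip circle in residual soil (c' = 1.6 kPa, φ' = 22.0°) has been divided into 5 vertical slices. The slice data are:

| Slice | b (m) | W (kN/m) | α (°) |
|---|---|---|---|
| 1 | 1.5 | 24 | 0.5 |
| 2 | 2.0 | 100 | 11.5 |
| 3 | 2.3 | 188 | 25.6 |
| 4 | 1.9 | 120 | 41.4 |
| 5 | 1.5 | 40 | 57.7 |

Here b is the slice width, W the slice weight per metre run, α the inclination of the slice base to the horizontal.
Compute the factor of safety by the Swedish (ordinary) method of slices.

FS = 0.84

Ordinary method of slices: FS = Σ[c'·Δl_i + (W_i cosα_i)·tanφ'] / Σ W_i sinα_i, with Δl_i = b_i / cosα_i.
Slice 1: Δl = 1.5/cos0.5° = 1.500 m; N'_1 = 24·cos0.5° = 24.0; c'Δl = 2.40; W sinα = 0.2
Slice 2: Δl = 2.0/cos11.5° = 2.041 m; N'_2 = 100·cos11.5° = 98.0; c'Δl = 3.27; W sinα = 19.9
Slice 3: Δl = 2.3/cos25.6° = 2.550 m; N'_3 = 188·cos25.6° = 169.5; c'Δl = 4.08; W sinα = 81.2
Slice 4: Δl = 1.9/cos41.4° = 2.533 m; N'_4 = 120·cos41.4° = 90.0; c'Δl = 4.05; W sinα = 79.4
Slice 5: Δl = 1.5/cos57.7° = 2.807 m; N'_5 = 40·cos57.7° = 21.4; c'Δl = 4.49; W sinα = 33.8
Σc'Δl = 18.3 kN/m; ΣN' = 402.9 kN/m; ΣW sinα = 214.5 kN/m
Resisting = 18.3 + 402.9·tan22.0° = 18.3 + 162.8 = 181.1 kN/m
FS = 181.1 / 214.5 = 0.844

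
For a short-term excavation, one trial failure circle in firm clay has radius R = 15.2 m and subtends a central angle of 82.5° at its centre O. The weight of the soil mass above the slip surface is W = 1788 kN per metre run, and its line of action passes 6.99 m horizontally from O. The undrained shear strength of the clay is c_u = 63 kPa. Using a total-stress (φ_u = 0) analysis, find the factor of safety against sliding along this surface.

Taking moments about the centre O, the resisting moment is provided by the undrained shear strength acting along the arc:
Arc length L_a = R·θ = 15.2·(82.5°·π/180) = 15.2·1.4399 = 21.89 m
M_R = c_u·L_a·R = 63·21.89·15.2 = 20958.4 kN·m/m
M_D = W·d = 1788·6.99 = 12498.1 kN·m/m
FS = M_R / M_D = 20958.4 / 12498.1 = 1.677

FS = 1.68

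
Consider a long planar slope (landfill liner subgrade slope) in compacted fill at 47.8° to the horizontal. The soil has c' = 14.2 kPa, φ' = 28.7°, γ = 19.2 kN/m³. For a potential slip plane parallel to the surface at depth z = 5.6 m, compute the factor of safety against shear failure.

For an infinite slope with a slip plane parallel to the surface (no pore pressure): FS = [c' + γz cos²β tanφ'] / [γz sinβ cosβ].
γz = 19.2·5.6 = 107.52 kN/m²
Numerator = 14.2 + 107.52·cos²47.8°·tan28.7° = 14.2 + 107.52·0.4512·0.5475 = 40.761 kPa
Denominator = 107.52·sin47.8°·cos47.8° = 107.52·0.7408·0.6717 = 53.503 kPa
FS = 40.761 / 53.503 = 0.762

FS = 0.76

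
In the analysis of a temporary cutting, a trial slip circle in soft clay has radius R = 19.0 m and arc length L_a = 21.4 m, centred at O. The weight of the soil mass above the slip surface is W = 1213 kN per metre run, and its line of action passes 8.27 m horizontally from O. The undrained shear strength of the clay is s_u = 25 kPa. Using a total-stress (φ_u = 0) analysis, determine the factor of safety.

FS = 1.01

Taking moments about the centre O, the resisting moment is provided by the undrained shear strength acting along the arc:
M_R = s_u·L_a·R = 25·21.40·19.0 = 10165.0 kN·m/m
M_D = W·d = 1213·8.27 = 10031.5 kN·m/m
FS = M_R / M_D = 10165.0 / 10031.5 = 1.013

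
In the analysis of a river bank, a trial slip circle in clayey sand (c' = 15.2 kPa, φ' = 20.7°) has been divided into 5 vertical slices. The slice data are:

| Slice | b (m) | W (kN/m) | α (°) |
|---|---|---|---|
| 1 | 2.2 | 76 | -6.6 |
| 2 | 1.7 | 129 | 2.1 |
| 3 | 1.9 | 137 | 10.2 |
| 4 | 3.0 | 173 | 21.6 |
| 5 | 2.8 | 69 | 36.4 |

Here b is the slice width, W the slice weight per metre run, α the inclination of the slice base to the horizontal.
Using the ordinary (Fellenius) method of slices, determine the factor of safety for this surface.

FS = 3.21

Ordinary method of slices: FS = Σ[c'·Δl_i + (W_i cosα_i)·tanφ'] / Σ W_i sinα_i, with Δl_i = b_i / cosα_i.
Slice 1: Δl = 2.2/cos(-6.6°) = 2.215 m; N'_1 = 76·cos(-6.6°) = 75.5; c'Δl = 33.66; W sinα = -8.7
Slice 2: Δl = 1.7/cos2.1° = 1.701 m; N'_2 = 129·cos2.1° = 128.9; c'Δl = 25.86; W sinα = 4.7
Slice 3: Δl = 1.9/cos10.2° = 1.931 m; N'_3 = 137·cos10.2° = 134.8; c'Δl = 29.34; W sinα = 24.3
Slice 4: Δl = 3.0/cos21.6° = 3.227 m; N'_4 = 173·cos21.6° = 160.9; c'Δl = 49.04; W sinα = 63.7
Slice 5: Δl = 2.8/cos36.4° = 3.479 m; N'_5 = 69·cos36.4° = 55.5; c'Δl = 52.88; W sinα = 40.9
Σc'Δl = 190.8 kN/m; ΣN' = 555.6 kN/m; ΣW sinα = 124.9 kN/m
Resisting = 190.8 + 555.6·tan20.7° = 190.8 + 210.0 = 400.7 kN/m
FS = 400.7 / 124.9 = 3.209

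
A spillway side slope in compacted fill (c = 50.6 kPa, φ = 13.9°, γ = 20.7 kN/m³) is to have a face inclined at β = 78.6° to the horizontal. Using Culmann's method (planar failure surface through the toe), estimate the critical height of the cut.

Culmann's analysis gives the critical failure plane at α_cr = (β + φ)/2 = (78.6 + 13.9)/2 = 46.2°, and the critical height
H_c = (4c/γ) · sinβ cosφ / [1 − cos(β − φ)]
    = (4·50.6/20.7) · sin78.6°·cos13.9° / [1 − cos(64.7°)]
    = 9.778 · 0.9803·0.9707 / [1 − 0.4274]
    = 9.778 · 0.9516 / 0.5726
    = 16.25 m

H_c = 16.25 m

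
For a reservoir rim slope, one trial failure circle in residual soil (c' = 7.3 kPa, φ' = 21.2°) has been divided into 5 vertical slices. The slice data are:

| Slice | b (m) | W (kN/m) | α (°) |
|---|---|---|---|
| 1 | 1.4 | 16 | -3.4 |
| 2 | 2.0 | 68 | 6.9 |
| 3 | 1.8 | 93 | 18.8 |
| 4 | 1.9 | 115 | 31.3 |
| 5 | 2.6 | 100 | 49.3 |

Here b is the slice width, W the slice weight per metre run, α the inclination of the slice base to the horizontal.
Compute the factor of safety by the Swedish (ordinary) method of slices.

FS = 1.24

Ordinary method of slices: FS = Σ[c'·Δl_i + (W_i cosα_i)·tanφ'] / Σ W_i sinα_i, with Δl_i = b_i / cosα_i.
Slice 1: Δl = 1.4/cos(-3.4°) = 1.402 m; N'_1 = 16·cos(-3.4°) = 16.0; c'Δl = 10.24; W sinα = -0.9
Slice 2: Δl = 2.0/cos6.9° = 2.015 m; N'_2 = 68·cos6.9° = 67.5; c'Δl = 14.71; W sinα = 8.2
Slice 3: Δl = 1.8/cos18.8° = 1.901 m; N'_3 = 93·cos18.8° = 88.0; c'Δl = 13.88; W sinα = 30.0
Slice 4: Δl = 1.9/cos31.3° = 2.224 m; N'_4 = 115·cos31.3° = 98.3; c'Δl = 16.23; W sinα = 59.7
Slice 5: Δl = 2.6/cos49.3° = 3.987 m; N'_5 = 100·cos49.3° = 65.2; c'Δl = 29.11; W sinα = 75.8
Σc'Δl = 84.2 kN/m; ΣN' = 335.0 kN/m; ΣW sinα = 172.7 kN/m
Resisting = 84.2 + 335.0·tan21.2° = 84.2 + 129.9 = 214.1 kN/m
FS = 214.1 / 172.7 = 1.239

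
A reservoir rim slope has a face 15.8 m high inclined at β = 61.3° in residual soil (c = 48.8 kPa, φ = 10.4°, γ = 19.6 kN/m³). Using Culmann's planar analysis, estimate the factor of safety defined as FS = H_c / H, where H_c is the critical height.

H_c = (4c/γ) · sinβ cosφ / [1 − cos(β − φ)]
    = (4·48.8/19.6) · sin61.3°·cos10.4° / [1 − cos50.9°]
    = 9.959 · 0.8627 / 0.3693 = 23.26 m
FS = H_c / H = 23.26 / 15.8 = 1.472

FS = 1.47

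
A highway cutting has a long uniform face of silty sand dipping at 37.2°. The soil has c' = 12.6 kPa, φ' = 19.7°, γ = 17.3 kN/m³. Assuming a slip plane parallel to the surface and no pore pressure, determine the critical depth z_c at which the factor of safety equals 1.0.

Setting FS = 1.00 in FS = [c' + γz cos²β tanφ'] / [γz sinβ cosβ] and solving for z:
z = c' / [γ cosβ (FS·sinβ − cosβ·tanφ')]
  = 12.6 / [17.3·cos37.2°·(1.00·sin37.2° − cos37.2°·tan19.7°)]
  = 12.6 / [17.3·0.7965·(1.00·0.6046 − 0.7965·0.3581)]
  = 12.6 / 4.4013 = 2.863 m

z_c = 2.86 m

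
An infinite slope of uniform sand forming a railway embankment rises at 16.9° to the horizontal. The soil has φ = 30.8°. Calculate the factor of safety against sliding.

FS = 1.96

For a dry cohesionless infinite slope the factor of safety is FS = tanφ / tanβ.
FS = tan30.8° / tan16.9° = 0.5961 / 0.3038 = 1.962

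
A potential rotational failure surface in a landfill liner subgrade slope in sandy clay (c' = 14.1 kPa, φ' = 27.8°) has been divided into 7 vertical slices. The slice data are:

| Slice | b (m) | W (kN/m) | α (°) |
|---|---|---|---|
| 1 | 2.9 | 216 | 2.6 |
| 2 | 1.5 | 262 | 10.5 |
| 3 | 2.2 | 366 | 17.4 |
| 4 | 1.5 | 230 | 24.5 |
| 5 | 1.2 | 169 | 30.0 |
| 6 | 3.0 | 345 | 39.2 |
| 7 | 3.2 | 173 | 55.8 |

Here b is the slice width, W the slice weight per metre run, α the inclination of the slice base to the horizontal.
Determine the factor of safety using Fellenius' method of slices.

FS = 1.53

Ordinary method of slices: FS = Σ[c'·Δl_i + (W_i cosα_i)·tanφ'] / Σ W_i sinα_i, with Δl_i = b_i / cosα_i.
Slice 1: Δl = 2.9/cos2.6° = 2.903 m; N'_1 = 216·cos2.6° = 215.8; c'Δl = 40.93; W sinα = 9.8
Slice 2: Δl = 1.5/cos10.5° = 1.526 m; N'_2 = 262·cos10.5° = 257.6; c'Δl = 21.51; W sinα = 47.7
Slice 3: Δl = 2.2/cos17.4° = 2.305 m; N'_3 = 366·cos17.4° = 349.3; c'Δl = 32.51; W sinα = 109.4
Slice 4: Δl = 1.5/cos24.5° = 1.648 m; N'_4 = 230·cos24.5° = 209.3; c'Δl = 23.24; W sinα = 95.4
Slice 5: Δl = 1.2/cos30.0° = 1.386 m; N'_5 = 169·cos30.0° = 146.4; c'Δl = 19.54; W sinα = 84.5
Slice 6: Δl = 3.0/cos39.2° = 3.871 m; N'_6 = 345·cos39.2° = 267.4; c'Δl = 54.58; W sinα = 218.1
Slice 7: Δl = 3.2/cos55.8° = 5.693 m; N'_7 = 173·cos55.8° = 97.2; c'Δl = 80.27; W sinα = 143.1
Σc'Δl = 272.6 kN/m; ΣN' = 1542.9 kN/m; ΣW sinα = 708.0 kN/m
Resisting = 272.6 + 1542.9·tan27.8° = 272.6 + 813.5 = 1086.1 kN/m
FS = 1086.1 / 708.0 = 1.534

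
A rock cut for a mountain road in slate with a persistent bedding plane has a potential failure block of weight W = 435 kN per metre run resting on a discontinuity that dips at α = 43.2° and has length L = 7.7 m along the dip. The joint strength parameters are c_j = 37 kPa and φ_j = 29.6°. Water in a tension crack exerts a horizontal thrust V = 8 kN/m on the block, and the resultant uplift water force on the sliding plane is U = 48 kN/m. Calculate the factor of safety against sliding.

Resolving the block weight along and normal to the plane and applying the Mohr–Coulomb strength on the joint:
N' = W cosα − U − V sinα = 435·cos43.2° − 48 − 8·sin43.2° = 263.6 kN/m
Driving force T = W sinα + V cosα = 435·sin43.2° + 8·cos43.2° = 303.6 kN/m
Resisting force R = c_j·L + N'·tanφ_j = 37·7.7 + 263.6·tan29.6° = 284.9 + 149.8 = 434.7 kN/m
FS = R / T = 434.7 / 303.6 = 1.432

FS = 1.43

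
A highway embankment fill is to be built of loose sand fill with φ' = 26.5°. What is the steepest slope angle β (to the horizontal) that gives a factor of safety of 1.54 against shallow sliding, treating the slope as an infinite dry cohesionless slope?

β = 17.9°

For an infinite dry cohesionless slope FS = tanφ'/tanβ, so tanβ = tanφ' / FS.
tanβ = tan26.5° / 1.54 = 0.4986 / 1.54 = 0.3238
β = arctan(0.3238) = 17.94°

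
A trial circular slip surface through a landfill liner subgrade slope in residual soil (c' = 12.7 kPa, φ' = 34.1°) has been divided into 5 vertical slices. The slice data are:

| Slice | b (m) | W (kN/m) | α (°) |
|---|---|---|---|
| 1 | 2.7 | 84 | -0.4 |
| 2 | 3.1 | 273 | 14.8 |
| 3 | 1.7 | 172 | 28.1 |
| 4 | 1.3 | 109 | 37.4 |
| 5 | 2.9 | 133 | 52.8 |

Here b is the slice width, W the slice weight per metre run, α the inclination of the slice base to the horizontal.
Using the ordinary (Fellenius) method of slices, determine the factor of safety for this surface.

Ordinary method of slices: FS = Σ[c'·Δl_i + (W_i cosα_i)·tanφ'] / Σ W_i sinα_i, with Δl_i = b_i / cosα_i.
Slice 1: Δl = 2.7/cos(-0.4°) = 2.700 m; N'_1 = 84·cos(-0.4°) = 84.0; c'Δl = 34.29; W sinα = -0.6
Slice 2: Δl = 3.1/cos14.8° = 3.206 m; N'_2 = 273·cos14.8° = 263.9; c'Δl = 40.72; W sinα = 69.7
Slice 3: Δl = 1.7/cos28.1° = 1.927 m; N'_3 = 172·cos28.1° = 151.7; c'Δl = 24.47; W sinα = 81.0
Slice 4: Δl = 1.3/cos37.4° = 1.636 m; N'_4 = 109·cos37.4° = 86.6; c'Δl = 20.78; W sinα = 66.2
Slice 5: Δl = 2.9/cos52.8° = 4.797 m; N'_5 = 133·cos52.8° = 80.4; c'Δl = 60.92; W sinα = 105.9
Σc'Δl = 181.2 kN/m; ΣN' = 666.7 kN/m; ΣW sinα = 322.3 kN/m
Resisting = 181.2 + 666.7·tan34.1° = 181.2 + 451.4 = 632.6 kN/m
FS = 632.6 / 322.3 = 1.963

FS = 1.96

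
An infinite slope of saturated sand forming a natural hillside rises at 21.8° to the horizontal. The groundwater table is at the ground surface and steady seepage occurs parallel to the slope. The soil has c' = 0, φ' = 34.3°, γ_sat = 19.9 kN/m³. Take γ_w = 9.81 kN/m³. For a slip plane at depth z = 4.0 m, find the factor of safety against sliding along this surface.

FS = 0.86

With seepage parallel to the slope and the water table at the surface, the effective normal stress on the slip plane uses the buoyant unit weight γ' = γ_sat − γ_w while the driving shear stress uses γ_sat:
FS = [c' + γ' z cos²β tanφ'] / [γ_sat z sinβ cosβ]
(For c' = 0 this reduces to FS = (γ'/γ_sat)·tanφ'/tanβ.)
γ' = 19.9 − 9.81 = 10.09 kN/m³
Numerator = 0.0 + 10.09·4.0·cos²21.8°·tan34.3° = 0.0 + 10.09·4.0·0.8621·0.6822 = 23.735 kPa
Denominator = 19.9·4.0·sin21.8°·cos21.8° = 19.9·4.0·0.3714·0.9285 = 27.447 kPa
FS = 23.735 / 27.447 = 0.865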